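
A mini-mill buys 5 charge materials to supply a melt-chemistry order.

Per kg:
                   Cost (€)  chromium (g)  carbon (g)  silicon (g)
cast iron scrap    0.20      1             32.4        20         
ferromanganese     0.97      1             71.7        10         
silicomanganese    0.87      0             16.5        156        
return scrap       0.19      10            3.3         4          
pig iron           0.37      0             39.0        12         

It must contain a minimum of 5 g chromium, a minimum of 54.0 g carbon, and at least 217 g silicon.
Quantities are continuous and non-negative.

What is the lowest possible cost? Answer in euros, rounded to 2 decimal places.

€1.36

Treat it as an LP. Let x1 = kg of cast iron scrap, x2 = kg of ferromanganese, x3 = kg of silicomanganese, x4 = kg of return scrap, x5 = kg of pig iron.
min 0.2x1 + 0.97x2 + 0.87x3 + 0.19x4 + 0.37x5 subject to:
  1x1 + 1x2 + 10x4 ≥ 5   (chromium)
  32.4x1 + 71.7x2 + 16.5x3 + 3.3x4 + 39x5 ≥ 54   (carbon)
  20x1 + 10x2 + 156x3 + 4x4 + 12x5 ≥ 217   (silicon)
  x1, x2, x3, x4, x5 ≥ 0.
The optimal basis is {cast iron scrap, silicomanganese, return scrap}; ferromanganese, pig iron drop out. Binding constraints: chromium, carbon, silicon.
So cast iron scrap = 0.9871 kg, silicomanganese = 1.254 kg, return scrap = 0.4013 kg.
Cost = 0.2·0.9871 + 0.87·1.254 + 0.19·0.4013 = 1.3646.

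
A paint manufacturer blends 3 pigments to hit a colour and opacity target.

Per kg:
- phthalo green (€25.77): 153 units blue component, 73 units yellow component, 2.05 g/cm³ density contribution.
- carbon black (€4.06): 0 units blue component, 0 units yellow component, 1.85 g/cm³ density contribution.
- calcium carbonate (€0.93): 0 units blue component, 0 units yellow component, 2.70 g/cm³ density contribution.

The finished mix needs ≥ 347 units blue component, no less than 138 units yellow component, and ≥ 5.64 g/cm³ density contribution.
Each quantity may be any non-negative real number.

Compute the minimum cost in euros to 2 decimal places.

€58.79

This is a linear program. Let x1 = kg of phthalo green, x2 = kg of carbon black, x3 = kg of calcium carbonate.
Minimise 25.77x1 + 4.06x2 + 0.93x3 s.t.:
  153x1 ≥ 347   (blue component)
  73x1 ≥ 138   (yellow component)
  2.05x1 + 1.85x2 + 2.7x3 ≥ 5.64   (density contribution)
  x1, x2, x3 ≥ 0.
The minimum-cost mix takes nothing from carbon black — only phthalo green, calcium carbonate. There the blue component and density contribution constraints are tight.
Solving gives x1 = 2.268, x3 = 0.3669.
Total cost: 25.77·2.268 + 0.93·0.3669 = 58.7876.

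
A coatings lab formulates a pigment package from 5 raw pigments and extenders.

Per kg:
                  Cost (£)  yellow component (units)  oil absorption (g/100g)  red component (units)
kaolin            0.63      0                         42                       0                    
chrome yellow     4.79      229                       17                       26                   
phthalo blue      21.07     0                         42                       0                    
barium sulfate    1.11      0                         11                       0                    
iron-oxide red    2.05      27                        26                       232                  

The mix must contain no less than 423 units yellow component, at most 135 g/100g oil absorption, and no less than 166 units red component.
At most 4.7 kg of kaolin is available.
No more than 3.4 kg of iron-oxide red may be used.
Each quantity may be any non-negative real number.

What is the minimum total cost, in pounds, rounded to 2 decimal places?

This is a linear program. Let x1 = kg of kaolin, x2 = kg of chrome yellow, x3 = kg of phthalo blue, x4 = kg of barium sulfate, x5 = kg of iron-oxide red.
Minimize 0.63x1 + 4.79x2 + 21.07x3 + 1.11x4 + 2.05x5 subject to:
  229x2 + 27x5 ≥ 423   (yellow component)
  42x1 + 17x2 + 42x3 + 11x4 + 26x5 ≤ 135   (oil absorption)
  26x2 + 232x5 ≥ 166   (red component)
  x1 ≤ 4.7
  x5 ≤ 3.4
  x1, x2, x3, x4, x5 ≥ 0.
The optimal basis is {chrome yellow, iron-oxide red}; kaolin, phthalo blue, barium sulfate drop out. There the yellow component and red component constraints are tight.
So chrome yellow = 1.786 kg, iron-oxide red = 0.5153 kg.
Total cost: 4.79·1.786 + 2.05·0.5153 = 9.6113.

£9.61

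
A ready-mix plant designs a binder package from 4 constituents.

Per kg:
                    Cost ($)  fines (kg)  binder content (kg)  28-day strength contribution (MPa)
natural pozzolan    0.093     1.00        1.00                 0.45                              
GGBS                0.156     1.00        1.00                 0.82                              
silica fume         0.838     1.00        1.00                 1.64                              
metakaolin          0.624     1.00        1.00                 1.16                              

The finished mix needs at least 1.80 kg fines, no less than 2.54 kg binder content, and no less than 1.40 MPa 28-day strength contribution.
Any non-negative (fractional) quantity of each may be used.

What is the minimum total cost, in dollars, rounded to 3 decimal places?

$0.280

Set it up as a linear program. Let x1 = kg of natural pozzolan, x2 = kg of GGBS, x3 = kg of silica fume, x4 = kg of metakaolin.
Minimise 0.093x1 + 0.156x2 + 0.838x3 + 0.624x4 with:
  1x1 + 1x2 + 1x3 + 1x4 ≥ 1.8   (fines)
  1x1 + 1x2 + 1x3 + 1x4 ≥ 2.54   (binder content)
  0.45x1 + 0.82x2 + 1.64x3 + 1.16x4 ≥ 1.4   (28-day strength contribution)
  x1, x2, x3, x4 ≥ 0.
The cheapest feasible vertex uses only natural pozzolan, GGBS; silica fume, metakaolin are not used. There the binder content and 28-day strength contribution constraints are tight.
Solving gives x1 = 1.845, x2 = 0.6946.
Hence cost = 0.093·1.845 + 0.156·0.6946 = $0.27994.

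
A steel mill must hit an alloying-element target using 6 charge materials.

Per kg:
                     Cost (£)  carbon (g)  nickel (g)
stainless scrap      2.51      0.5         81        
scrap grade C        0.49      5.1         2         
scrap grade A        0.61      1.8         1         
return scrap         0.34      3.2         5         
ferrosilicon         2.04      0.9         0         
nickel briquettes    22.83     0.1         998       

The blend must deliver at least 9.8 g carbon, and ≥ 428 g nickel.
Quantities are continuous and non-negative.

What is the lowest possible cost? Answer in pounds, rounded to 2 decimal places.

£10.48

Treat it as an LP. Let x1 = kg of stainless scrap, x2 = kg of scrap grade C, x3 = kg of scrap grade A, x4 = kg of return scrap, x5 = kg of ferrosilicon, x6 = kg of nickel briquettes.
Minimize 2.51x1 + 0.49x2 + 0.61x3 + 0.34x4 + 2.04x5 + 22.83x6 s.t.:
  0.5x1 + 5.1x2 + 1.8x3 + 3.2x4 + 0.9x5 + 0.1x6 ≥ 9.8   (carbon)
  81x1 + 2x2 + 1x3 + 5x4 + 998x6 ≥ 428   (nickel)
  x1, x2, x3, x4, x5, x6 ≥ 0.
At the optimum only return scrap, nickel briquettes are positive (stainless scrap, scrap grade C, scrap grade A, ferrosilicon = 0). The carbon and nickel requirements are met with equality.
Solving gives x4 = 3.05, x6 = 0.4136.
Cost = 0.34·3.05 + 22.83·0.4136 = 10.4795.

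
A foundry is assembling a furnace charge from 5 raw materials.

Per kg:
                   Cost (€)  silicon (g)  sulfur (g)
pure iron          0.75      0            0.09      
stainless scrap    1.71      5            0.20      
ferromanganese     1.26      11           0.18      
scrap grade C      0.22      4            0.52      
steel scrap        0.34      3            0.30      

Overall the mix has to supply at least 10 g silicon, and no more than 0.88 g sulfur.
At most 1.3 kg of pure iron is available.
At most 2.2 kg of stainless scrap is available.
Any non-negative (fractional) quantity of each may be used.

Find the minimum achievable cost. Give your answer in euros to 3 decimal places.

€0.770

Treat it as an LP. Let x1 = kg of pure iron, x2 = kg of stainless scrap, x3 = kg of ferromanganese, x4 = kg of scrap grade C, x5 = kg of steel scrap.
Minimize 0.75x1 + 1.71x2 + 1.26x3 + 0.22x4 + 0.34x5 s.t.:
  5x2 + 11x3 + 4x4 + 3x5 ≥ 10   (silicon)
  0.09x1 + 0.2x2 + 0.18x3 + 0.52x4 + 0.3x5 ≤ 0.88   (sulfur)
  x1 ≤ 1.3
  x2 ≤ 2.2
  x1, x2, x3, x4, x5 ≥ 0.
The cheapest feasible vertex uses only ferromanganese, scrap grade C; pure iron, stainless scrap, steel scrap are not used. There the silicon and sulfur constraints are tight.
That vertex is x3 = 0.336, x4 = 1.576.
Total cost: 1.26·0.336 + 0.22·1.576 = 0.77008.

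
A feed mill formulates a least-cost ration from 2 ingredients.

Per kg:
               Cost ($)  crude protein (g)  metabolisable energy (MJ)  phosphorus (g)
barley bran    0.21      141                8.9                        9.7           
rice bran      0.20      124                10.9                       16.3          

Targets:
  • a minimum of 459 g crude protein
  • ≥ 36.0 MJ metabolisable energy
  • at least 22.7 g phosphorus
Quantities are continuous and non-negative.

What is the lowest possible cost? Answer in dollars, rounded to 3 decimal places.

Treat it as an LP. Let x1 = kg of barley bran, x2 = kg of rice bran.
Minimise 0.21x1 + 0.2x2 s.t.:
  141x1 + 124x2 ≥ 459   (crude protein)
  8.9x1 + 10.9x2 ≥ 36   (metabolisable energy)
  9.7x1 + 16.3x2 ≥ 22.7   (phosphorus)
  x1, x2 ≥ 0.
Both inputs are positive at the optimum. The crude protein and metabolisable energy requirements are met with equality.
So barley bran = 1.244 kg, rice bran = 2.287 kg.
Total cost: 0.21·1.244 + 0.2·2.287 = 0.71864.

$0.719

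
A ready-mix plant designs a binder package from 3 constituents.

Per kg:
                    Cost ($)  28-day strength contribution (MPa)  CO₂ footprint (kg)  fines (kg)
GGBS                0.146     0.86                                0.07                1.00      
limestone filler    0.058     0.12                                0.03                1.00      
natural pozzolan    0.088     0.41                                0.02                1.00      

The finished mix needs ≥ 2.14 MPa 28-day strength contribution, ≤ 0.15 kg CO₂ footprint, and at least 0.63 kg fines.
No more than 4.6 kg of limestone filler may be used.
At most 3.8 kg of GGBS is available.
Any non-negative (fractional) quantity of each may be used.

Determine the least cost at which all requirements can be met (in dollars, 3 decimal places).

Treat it as an LP. Let x1 = kg of GGBS, x2 = kg of limestone filler, x3 = kg of natural pozzolan.
Minimize 0.146x1 + 0.058x2 + 0.088x3 s.t.:
  0.86x1 + 0.12x2 + 0.41x3 ≥ 2.14   (28-day strength contribution)
  0.07x1 + 0.03x2 + 0.02x3 ≤ 0.15   (CO₂ footprint)
  1x1 + 1x2 + 1x3 ≥ 0.63   (fines)
  x2 ≤ 4.6
  x1 ≤ 3.8
  x1, x2, x3 ≥ 0.
The minimum-cost mix takes nothing from limestone filler — only GGBS, natural pozzolan. Binding constraints: 28-day strength contribution and CO₂ footprint.
So GGBS = 1.626 kg, natural pozzolan = 1.809 kg.
Hence cost = 0.146·1.626 + 0.088·1.809 = $0.39659.

$0.397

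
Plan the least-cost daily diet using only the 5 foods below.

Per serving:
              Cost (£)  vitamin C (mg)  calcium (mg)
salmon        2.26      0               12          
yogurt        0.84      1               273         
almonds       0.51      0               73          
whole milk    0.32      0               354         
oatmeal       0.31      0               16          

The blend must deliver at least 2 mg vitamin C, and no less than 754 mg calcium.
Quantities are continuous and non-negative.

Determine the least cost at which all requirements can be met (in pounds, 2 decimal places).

£1.87

Treat it as an LP. Let x1 = servings of salmon, x2 = servings of yogurt, x3 = servings of almonds, x4 = servings of whole milk, x5 = servings of oatmeal.
min 2.26x1 + 0.84x2 + 0.51x3 + 0.32x4 + 0.31x5 with:
  1x2 ≥ 2   (vitamin C)
  12x1 + 273x2 + 73x3 + 354x4 + 16x5 ≥ 754   (calcium)
  x1, x2, x3, x4, x5 ≥ 0.
At the optimum only yogurt, whole milk are positive (salmon, almonds, oatmeal = 0). There the vitamin C and calcium constraints are tight.
That vertex is x2 = 2, x4 = 0.5876.
Cost = 0.84·2 + 0.32·0.5876 = 1.8680.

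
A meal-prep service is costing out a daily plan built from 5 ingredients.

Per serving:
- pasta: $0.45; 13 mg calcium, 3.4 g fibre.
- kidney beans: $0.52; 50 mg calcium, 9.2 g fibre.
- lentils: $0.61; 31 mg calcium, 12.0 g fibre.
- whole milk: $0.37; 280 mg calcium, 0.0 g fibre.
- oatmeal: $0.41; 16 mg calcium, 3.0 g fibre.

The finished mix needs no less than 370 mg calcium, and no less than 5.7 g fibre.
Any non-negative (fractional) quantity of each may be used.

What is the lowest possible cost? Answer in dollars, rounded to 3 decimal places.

Let x1 = servings of pasta, x2 = servings of kidney beans, x3 = servings of lentils, x4 = servings of whole milk, x5 = servings of oatmeal.
min 0.45x1 + 0.52x2 + 0.61x3 + 0.37x4 + 0.41x5 s.t.:
  13x1 + 50x2 + 31x3 + 280x4 + 16x5 ≥ 370   (calcium)
  3.4x1 + 9.2x2 + 12x3 + 3x5 ≥ 5.7   (fibre)
  x1, x2, x3, x4, x5 ≥ 0.
The optimal basis is {lentils, whole milk}; pasta, kidney beans, oatmeal drop out. The calcium and fibre requirements are met with equality.
Solving gives x3 = 0.475, x4 = 1.269.
Cost = 0.61·0.475 + 0.37·1.269 = 0.75928.

$0.759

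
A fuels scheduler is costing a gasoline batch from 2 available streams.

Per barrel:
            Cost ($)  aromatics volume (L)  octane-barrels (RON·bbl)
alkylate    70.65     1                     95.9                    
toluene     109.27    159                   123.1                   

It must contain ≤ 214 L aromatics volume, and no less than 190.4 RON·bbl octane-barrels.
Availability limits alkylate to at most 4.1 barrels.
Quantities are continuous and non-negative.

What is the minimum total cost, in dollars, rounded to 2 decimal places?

Let x1 = barrels of alkylate, x2 = barrels of toluene.
min 70.65x1 + 109.27x2 with:
  1x1 + 159x2 ≤ 214   (aromatics volume)
  95.9x1 + 123.1x2 ≥ 190.4   (octane-barrels)
  x1 ≤ 4.1
  x1, x2 ≥ 0.
The cheapest feasible vertex uses only alkylate; toluene is not used. Binding constraint: octane-barrels.
So alkylate = 1.9854 barrels.
Cost = 70.65·1.9854 = 140.2685.

$140.27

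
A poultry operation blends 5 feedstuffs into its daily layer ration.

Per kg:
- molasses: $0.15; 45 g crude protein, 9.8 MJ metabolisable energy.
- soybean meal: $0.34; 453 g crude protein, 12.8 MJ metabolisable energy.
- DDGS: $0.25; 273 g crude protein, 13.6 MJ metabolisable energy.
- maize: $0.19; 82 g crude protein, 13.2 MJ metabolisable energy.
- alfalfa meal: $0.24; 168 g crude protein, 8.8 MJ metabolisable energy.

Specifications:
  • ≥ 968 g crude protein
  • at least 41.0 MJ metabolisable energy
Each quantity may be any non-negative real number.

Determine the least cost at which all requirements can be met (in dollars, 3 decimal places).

$0.831

Let x1 = kg of molasses, x2 = kg of soybean meal, x3 = kg of DDGS, x4 = kg of maize, x5 = kg of alfalfa meal.
Minimize 0.15x1 + 0.34x2 + 0.25x3 + 0.19x4 + 0.24x5 s.t.:
  45x1 + 453x2 + 273x3 + 82x4 + 168x5 ≥ 968   (crude protein)
  9.8x1 + 12.8x2 + 13.6x3 + 13.2x4 + 8.8x5 ≥ 41   (metabolisable energy)
  x1, x2, x3, x4, x5 ≥ 0.
The optimal basis is {soybean meal, DDGS}; molasses, maize, alfalfa meal drop out. The crude protein and metabolisable energy requirements are met with equality.
Solving gives x2 = 0.7395, x3 = 2.319.
Cost = 0.34·0.7395 + 0.25·2.319 = 0.83118.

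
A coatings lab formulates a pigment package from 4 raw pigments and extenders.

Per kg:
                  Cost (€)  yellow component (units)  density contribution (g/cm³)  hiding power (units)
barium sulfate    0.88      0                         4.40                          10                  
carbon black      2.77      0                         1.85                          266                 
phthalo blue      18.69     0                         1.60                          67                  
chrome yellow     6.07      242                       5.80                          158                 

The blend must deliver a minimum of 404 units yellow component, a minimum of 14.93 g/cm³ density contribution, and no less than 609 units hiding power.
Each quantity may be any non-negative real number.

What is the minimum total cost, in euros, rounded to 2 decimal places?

Let x1 = kg of barium sulfate, x2 = kg of carbon black, x3 = kg of phthalo blue, x4 = kg of chrome yellow.
Minimize 0.88x1 + 2.77x2 + 18.69x3 + 6.07x4 subject to:
  242x4 ≥ 404   (yellow component)
  4.4x1 + 1.85x2 + 1.6x3 + 5.8x4 ≥ 14.93   (density contribution)
  10x1 + 266x2 + 67x3 + 158x4 ≥ 609   (hiding power)
  x1, x2, x3, x4 ≥ 0.
The optimal basis is {barium sulfate, carbon black, chrome yellow}; phthalo blue drops out. The yellow component, density contribution, hiding power requirements are met with equality.
So barium sulfate = 0.6573 kg, carbon black = 1.273 kg, chrome yellow = 1.669 kg.
Total cost: 0.88·0.6573 + 2.77·1.273 + 6.07·1.669 = 14.2355.

€14.24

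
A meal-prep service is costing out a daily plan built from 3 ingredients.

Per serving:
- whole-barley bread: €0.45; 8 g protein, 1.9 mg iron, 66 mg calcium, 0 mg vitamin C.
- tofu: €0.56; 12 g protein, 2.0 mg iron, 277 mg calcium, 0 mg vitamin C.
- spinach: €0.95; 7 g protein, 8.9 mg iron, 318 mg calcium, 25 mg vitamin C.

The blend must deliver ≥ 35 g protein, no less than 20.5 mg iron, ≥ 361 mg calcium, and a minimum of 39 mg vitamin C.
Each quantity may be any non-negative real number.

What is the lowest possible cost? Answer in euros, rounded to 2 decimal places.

Let x1 = servings of whole-barley bread, x2 = servings of tofu, x3 = servings of spinach.
Minimise 0.45x1 + 0.56x2 + 0.95x3 with:
  8x1 + 12x2 + 7x3 ≥ 35   (protein)
  1.9x1 + 2x2 + 8.9x3 ≥ 20.5   (iron)
  66x1 + 277x2 + 318x3 ≥ 361   (calcium)
  25x3 ≥ 39   (vitamin C)
  x1, x2, x3 ≥ 0.
The minimum-cost mix takes nothing from whole-barley bread — only tofu, spinach. There the protein and iron constraints are tight.
Optimal quantities: tofu = 1.81 servings, spinach = 1.897 servings.
Cost = 0.56·1.81 + 0.95·1.897 = 2.8158.

€2.82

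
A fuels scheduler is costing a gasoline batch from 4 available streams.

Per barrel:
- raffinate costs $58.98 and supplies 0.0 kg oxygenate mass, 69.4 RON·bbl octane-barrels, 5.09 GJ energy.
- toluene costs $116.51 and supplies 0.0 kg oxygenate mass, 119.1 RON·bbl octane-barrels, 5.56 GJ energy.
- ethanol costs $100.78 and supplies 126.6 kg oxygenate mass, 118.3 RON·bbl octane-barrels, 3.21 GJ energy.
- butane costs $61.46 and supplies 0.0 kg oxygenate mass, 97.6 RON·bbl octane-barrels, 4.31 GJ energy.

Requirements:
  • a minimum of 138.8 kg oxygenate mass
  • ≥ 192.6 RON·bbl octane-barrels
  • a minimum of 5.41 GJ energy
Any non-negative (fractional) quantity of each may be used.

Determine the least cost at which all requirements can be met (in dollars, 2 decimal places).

Set it up as a linear program. Let x1 = barrels of raffinate, x2 = barrels of toluene, x3 = barrels of ethanol, x4 = barrels of butane.
Minimize 58.98x1 + 116.51x2 + 100.78x3 + 61.46x4 s.t.:
  126.6x3 ≥ 138.8   (oxygenate mass)
  69.4x1 + 119.1x2 + 118.3x3 + 97.6x4 ≥ 192.6   (octane-barrels)
  5.09x1 + 5.56x2 + 3.21x3 + 4.31x4 ≥ 5.41   (energy)
  x1, x2, x3, x4 ≥ 0.
At the optimum only ethanol, butane are positive (raffinate, toluene = 0). Binding constraints: oxygenate mass and octane-barrels.
Optimal quantities: ethanol = 1.0964 barrels, butane = 0.64447 barrels.
Hence cost = 100.78·1.0964 + 61.46·0.64447 = $150.1043.

$150.10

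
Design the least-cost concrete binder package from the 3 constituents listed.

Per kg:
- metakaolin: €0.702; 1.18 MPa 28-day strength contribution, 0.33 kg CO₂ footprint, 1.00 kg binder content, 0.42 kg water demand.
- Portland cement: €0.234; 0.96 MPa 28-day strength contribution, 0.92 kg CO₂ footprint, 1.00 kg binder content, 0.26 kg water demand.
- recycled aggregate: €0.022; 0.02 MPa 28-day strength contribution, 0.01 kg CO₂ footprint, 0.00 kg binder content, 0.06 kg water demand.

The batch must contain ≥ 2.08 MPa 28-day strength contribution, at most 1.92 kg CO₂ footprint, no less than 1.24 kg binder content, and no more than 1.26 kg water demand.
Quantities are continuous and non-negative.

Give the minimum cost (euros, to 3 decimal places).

€0.545

Treat it as an LP. Let x1 = kg of metakaolin, x2 = kg of Portland cement, x3 = kg of recycled aggregate.
Minimise 0.702x1 + 0.234x2 + 0.022x3 s.t.:
  1.18x1 + 0.96x2 + 0.02x3 ≥ 2.08   (28-day strength contribution)
  0.33x1 + 0.92x2 + 0.01x3 ≤ 1.92   (CO₂ footprint)
  1x1 + 1x2 ≥ 1.24   (binder content)
  0.42x1 + 0.26x2 + 0.06x3 ≤ 1.26   (water demand)
  x1, x2, x3 ≥ 0.
At the optimum only metakaolin, Portland cement are positive (recycled aggregate = 0). There the 28-day strength contribution and CO₂ footprint constraints are tight.
Solving gives x1 = 0.09157, x2 = 2.054.
Cost = 0.702·0.09157 + 0.234·2.054 = 0.54492.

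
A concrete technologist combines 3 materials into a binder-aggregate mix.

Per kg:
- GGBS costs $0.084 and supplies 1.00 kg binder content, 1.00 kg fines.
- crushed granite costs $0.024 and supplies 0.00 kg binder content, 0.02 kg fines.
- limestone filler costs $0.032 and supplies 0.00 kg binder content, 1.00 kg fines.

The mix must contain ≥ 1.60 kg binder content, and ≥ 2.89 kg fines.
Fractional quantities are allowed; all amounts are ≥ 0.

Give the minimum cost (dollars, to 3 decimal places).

$0.176

This is a linear program. Let x1 = kg of GGBS, x2 = kg of crushed granite, x3 = kg of limestone filler.
min 0.084x1 + 0.024x2 + 0.032x3 subject to:
  1x1 ≥ 1.6   (binder content)
  1x1 + 0.02x2 + 1x3 ≥ 2.89   (fines)
  x1, x2, x3 ≥ 0.
The optimal basis is {GGBS, limestone filler}; crushed granite drops out. There the binder content and fines constraints are tight.
Optimal quantities: GGBS = 1.6 kg, limestone filler = 1.29 kg.
Objective = 0.084·1.6 + 0.032·1.29 = 0.17568.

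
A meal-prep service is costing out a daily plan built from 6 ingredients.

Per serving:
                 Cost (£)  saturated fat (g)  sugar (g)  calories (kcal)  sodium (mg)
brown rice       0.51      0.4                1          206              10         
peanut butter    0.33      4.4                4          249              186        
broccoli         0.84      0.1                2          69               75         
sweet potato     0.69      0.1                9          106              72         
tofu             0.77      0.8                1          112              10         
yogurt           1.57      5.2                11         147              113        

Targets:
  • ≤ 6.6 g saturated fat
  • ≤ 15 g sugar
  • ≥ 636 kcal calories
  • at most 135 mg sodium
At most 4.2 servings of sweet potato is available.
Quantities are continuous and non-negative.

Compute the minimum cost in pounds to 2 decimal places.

£1.40

Let x1 = servings of brown rice, x2 = servings of peanut butter, x3 = servings of broccoli, x4 = servings of sweet potato, x5 = servings of tofu, x6 = servings of yogurt.
Minimize 0.51x1 + 0.33x2 + 0.84x3 + 0.69x4 + 0.77x5 + 1.57x6 subject to:
  0.4x1 + 4.4x2 + 0.1x3 + 0.1x4 + 0.8x5 + 5.2x6 ≤ 6.6   (saturated fat)
  1x1 + 4x2 + 2x3 + 9x4 + 1x5 + 11x6 ≤ 15   (sugar)
  206x1 + 249x2 + 69x3 + 106x4 + 112x5 + 147x6 ≥ 636   (calories)
  10x1 + 186x2 + 75x3 + 72x4 + 10x5 + 113x6 ≤ 135   (sodium)
  x4 ≤ 4.2
  x1, x2, x3, x4, x5, x6 ≥ 0.
At the optimum only brown rice, peanut butter are positive (broccoli, sweet potato, tofu, yogurt = 0). There the calories and sodium constraints are tight.
Optimal quantities: brown rice = 2.364 servings, peanut butter = 0.5987 servings.
Cost = 0.51·2.364 + 0.33·0.5987 = 1.4032.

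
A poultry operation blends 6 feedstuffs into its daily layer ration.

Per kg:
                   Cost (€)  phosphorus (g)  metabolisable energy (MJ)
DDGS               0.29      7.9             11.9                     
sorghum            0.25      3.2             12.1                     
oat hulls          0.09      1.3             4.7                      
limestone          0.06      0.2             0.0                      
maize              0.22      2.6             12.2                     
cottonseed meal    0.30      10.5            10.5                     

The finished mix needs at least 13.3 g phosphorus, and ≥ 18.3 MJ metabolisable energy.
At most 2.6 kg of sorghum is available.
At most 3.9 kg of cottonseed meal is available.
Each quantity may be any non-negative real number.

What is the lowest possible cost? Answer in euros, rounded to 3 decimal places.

€0.456

Let x1 = kg of DDGS, x2 = kg of sorghum, x3 = kg of oat hulls, x4 = kg of limestone, x5 = kg of maize, x6 = kg of cottonseed meal.
Minimize 0.29x1 + 0.25x2 + 0.09x3 + 0.06x4 + 0.22x5 + 0.3x6 subject to:
  7.9x1 + 3.2x2 + 1.3x3 + 0.2x4 + 2.6x5 + 10.5x6 ≥ 13.3   (phosphorus)
  11.9x1 + 12.1x2 + 4.7x3 + 12.2x5 + 10.5x6 ≥ 18.3   (metabolisable energy)
  x2 ≤ 2.6
  x6 ≤ 3.9
  x1, x2, x3, x4, x5, x6 ≥ 0.
The cheapest feasible vertex uses only maize, cottonseed meal; DDGS, sorghum, oat hulls, limestone are not used. Binding constraints: phosphorus and metabolisable energy.
Solving gives x5 = 0.5208, x6 = 1.138.
Total cost: 0.22·0.5208 + 0.3·1.138 = 0.45598.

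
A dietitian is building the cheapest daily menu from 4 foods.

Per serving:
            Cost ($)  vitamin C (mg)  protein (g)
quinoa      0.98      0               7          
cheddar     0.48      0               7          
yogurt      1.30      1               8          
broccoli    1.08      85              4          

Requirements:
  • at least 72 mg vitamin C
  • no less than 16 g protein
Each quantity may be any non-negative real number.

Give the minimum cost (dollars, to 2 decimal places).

Let x1 = servings of quinoa, x2 = servings of cheddar, x3 = servings of yogurt, x4 = servings of broccoli.
Minimize 0.98x1 + 0.48x2 + 1.3x3 + 1.08x4 s.t.:
  1x3 + 85x4 ≥ 72   (vitamin C)
  7x1 + 7x2 + 8x3 + 4x4 ≥ 16   (protein)
  x1, x2, x3, x4 ≥ 0.
The optimal basis is {cheddar, broccoli}; quinoa, yogurt drop out. The vitamin C and protein requirements are met with equality.
That vertex is x2 = 1.802, x4 = 0.8471.
Total cost: 0.48·1.802 + 1.08·0.8471 = 1.7798.

$1.78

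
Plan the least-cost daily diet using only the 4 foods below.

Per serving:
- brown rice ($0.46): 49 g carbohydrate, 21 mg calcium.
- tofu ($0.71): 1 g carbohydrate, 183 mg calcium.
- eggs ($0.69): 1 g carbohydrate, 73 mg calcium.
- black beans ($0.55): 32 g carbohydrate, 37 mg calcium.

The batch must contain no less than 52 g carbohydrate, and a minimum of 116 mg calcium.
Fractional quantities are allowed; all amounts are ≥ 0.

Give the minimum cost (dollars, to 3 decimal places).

$0.848

Let x1 = servings of brown rice, x2 = servings of tofu, x3 = servings of eggs, x4 = servings of black beans.
min 0.46x1 + 0.71x2 + 0.69x3 + 0.55x4 s.t.:
  49x1 + 1x2 + 1x3 + 32x4 ≥ 52   (carbohydrate)
  21x1 + 183x2 + 73x3 + 37x4 ≥ 116   (calcium)
  x1, x2, x3, x4 ≥ 0.
The minimum-cost mix takes nothing from eggs, black beans — only brown rice, tofu. There the carbohydrate and calcium constraints are tight.
That vertex is x1 = 1.051, x2 = 0.5133.
Total cost: 0.46·1.051 + 0.71·0.5133 = 0.84790.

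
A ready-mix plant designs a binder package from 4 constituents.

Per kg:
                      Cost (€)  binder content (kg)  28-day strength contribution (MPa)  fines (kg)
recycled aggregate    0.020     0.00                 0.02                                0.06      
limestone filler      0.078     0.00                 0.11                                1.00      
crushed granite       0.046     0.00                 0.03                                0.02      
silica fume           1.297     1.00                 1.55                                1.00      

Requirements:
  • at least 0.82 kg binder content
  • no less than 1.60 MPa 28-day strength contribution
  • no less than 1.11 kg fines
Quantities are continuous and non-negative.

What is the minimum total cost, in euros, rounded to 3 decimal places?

Treat it as an LP. Let x1 = kg of recycled aggregate, x2 = kg of limestone filler, x3 = kg of crushed granite, x4 = kg of silica fume.
Minimise 0.02x1 + 0.078x2 + 0.046x3 + 1.297x4 subject to:
  1x4 ≥ 0.82   (binder content)
  0.02x1 + 0.11x2 + 0.03x3 + 1.55x4 ≥ 1.6   (28-day strength contribution)
  0.06x1 + 1x2 + 0.02x3 + 1x4 ≥ 1.11   (fines)
  x1, x2, x3, x4 ≥ 0.
The optimal basis is {limestone filler, silica fume}; recycled aggregate, crushed granite drop out. The binder content and 28-day strength contribution requirements are met with equality.
So limestone filler = 2.991 kg, silica fume = 0.82 kg.
Objective = 0.078·2.991 + 1.297·0.82 = 1.29684.

€1.297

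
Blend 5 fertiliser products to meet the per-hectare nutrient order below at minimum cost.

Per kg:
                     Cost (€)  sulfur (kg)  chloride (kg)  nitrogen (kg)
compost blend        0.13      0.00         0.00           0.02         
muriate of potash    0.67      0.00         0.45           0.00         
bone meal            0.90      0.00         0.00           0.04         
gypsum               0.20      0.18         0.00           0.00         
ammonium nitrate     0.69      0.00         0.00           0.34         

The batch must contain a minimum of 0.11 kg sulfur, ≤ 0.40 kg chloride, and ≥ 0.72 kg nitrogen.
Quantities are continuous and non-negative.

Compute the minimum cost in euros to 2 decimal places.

€1.58

This is a linear program. Let x1 = kg of compost blend, x2 = kg of muriate of potash, x3 = kg of bone meal, x4 = kg of gypsum, x5 = kg of ammonium nitrate.
min 0.13x1 + 0.67x2 + 0.9x3 + 0.2x4 + 0.69x5 subject to:
  0.18x4 ≥ 0.11   (sulfur)
  0.45x2 ≤ 0.4   (chloride)
  0.02x1 + 0.04x3 + 0.34x5 ≥ 0.72   (nitrogen)
  x1, x2, x3, x4, x5 ≥ 0.
The minimum-cost mix takes nothing from compost blend, muriate of potash, bone meal — only gypsum, ammonium nitrate. Binding constraints: sulfur and nitrogen.
Solving gives x4 = 0.6111, x5 = 2.118.
Hence cost = 0.2·0.6111 + 0.69·2.118 = €1.5836.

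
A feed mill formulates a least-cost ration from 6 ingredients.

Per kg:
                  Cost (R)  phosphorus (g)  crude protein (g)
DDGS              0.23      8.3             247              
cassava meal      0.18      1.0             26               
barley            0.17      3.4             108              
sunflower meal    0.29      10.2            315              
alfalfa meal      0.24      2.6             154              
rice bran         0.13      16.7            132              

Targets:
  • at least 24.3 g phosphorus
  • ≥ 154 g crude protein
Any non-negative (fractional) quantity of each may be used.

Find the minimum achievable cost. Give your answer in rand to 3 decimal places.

Let x1 = kg of DDGS, x2 = kg of cassava meal, x3 = kg of barley, x4 = kg of sunflower meal, x5 = kg of alfalfa meal, x6 = kg of rice bran.
Minimize 0.23x1 + 0.18x2 + 0.17x3 + 0.29x4 + 0.24x5 + 0.13x6 subject to:
  8.3x1 + 1x2 + 3.4x3 + 10.2x4 + 2.6x5 + 16.7x6 ≥ 24.3   (phosphorus)
  247x1 + 26x2 + 108x3 + 315x4 + 154x5 + 132x6 ≥ 154   (crude protein)
  x1, x2, x3, x4, x5, x6 ≥ 0.
The optimal basis is {rice bran}; DDGS, cassava meal, barley, sunflower meal, alfalfa meal drop out. The phosphorus requirement is met with equality.
Optimal quantities: rice bran = 1.455 kg.
Cost = 0.13·1.455 = 0.18915.

R0.189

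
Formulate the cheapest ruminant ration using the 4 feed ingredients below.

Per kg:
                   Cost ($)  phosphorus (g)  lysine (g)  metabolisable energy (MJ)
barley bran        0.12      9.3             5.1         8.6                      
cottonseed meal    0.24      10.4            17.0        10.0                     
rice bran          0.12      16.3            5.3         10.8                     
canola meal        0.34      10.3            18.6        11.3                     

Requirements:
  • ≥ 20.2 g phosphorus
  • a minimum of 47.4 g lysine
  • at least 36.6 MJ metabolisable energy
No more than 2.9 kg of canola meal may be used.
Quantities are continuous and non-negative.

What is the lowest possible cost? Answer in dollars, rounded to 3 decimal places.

$0.720

Treat it as an LP. Let x1 = kg of barley bran, x2 = kg of cottonseed meal, x3 = kg of rice bran, x4 = kg of canola meal.
Minimize 0.12x1 + 0.24x2 + 0.12x3 + 0.34x4 with:
  9.3x1 + 10.4x2 + 16.3x3 + 10.3x4 ≥ 20.2   (phosphorus)
  5.1x1 + 17x2 + 5.3x3 + 18.6x4 ≥ 47.4   (lysine)
  8.6x1 + 10x2 + 10.8x3 + 11.3x4 ≥ 36.6   (metabolisable energy)
  x4 ≤ 2.9
  x1, x2, x3, x4 ≥ 0.
The cheapest feasible vertex uses only cottonseed meal, rice bran; barley bran, canola meal are not used. There the lysine and metabolisable energy constraints are tight.
Solving gives x2 = 2.434, x3 = 1.135.
Hence cost = 0.24·2.434 + 0.12·1.135 = $0.72036.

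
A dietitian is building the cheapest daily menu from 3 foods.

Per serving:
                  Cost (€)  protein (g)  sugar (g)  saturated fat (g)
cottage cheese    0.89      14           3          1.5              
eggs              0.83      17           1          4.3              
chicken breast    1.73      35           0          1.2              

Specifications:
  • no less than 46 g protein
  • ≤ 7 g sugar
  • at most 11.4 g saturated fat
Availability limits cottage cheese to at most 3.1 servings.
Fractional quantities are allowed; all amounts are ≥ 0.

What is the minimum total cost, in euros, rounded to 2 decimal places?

Let x1 = servings of cottage cheese, x2 = servings of eggs, x3 = servings of chicken breast.
min 0.89x1 + 0.83x2 + 1.73x3 with:
  14x1 + 17x2 + 35x3 ≥ 46   (protein)
  3x1 + 1x2 ≤ 7   (sugar)
  1.5x1 + 4.3x2 + 1.2x3 ≤ 11.4   (saturated fat)
  x1 ≤ 3.1
  x1, x2, x3 ≥ 0.
The cheapest feasible vertex uses only eggs, chicken breast; cottage cheese is not used. The protein and saturated fat requirements are met with equality.
So eggs = 2.643 servings, chicken breast = 0.03075 servings.
Total cost: 0.83·2.643 + 1.73·0.03075 = 2.2469.

€2.25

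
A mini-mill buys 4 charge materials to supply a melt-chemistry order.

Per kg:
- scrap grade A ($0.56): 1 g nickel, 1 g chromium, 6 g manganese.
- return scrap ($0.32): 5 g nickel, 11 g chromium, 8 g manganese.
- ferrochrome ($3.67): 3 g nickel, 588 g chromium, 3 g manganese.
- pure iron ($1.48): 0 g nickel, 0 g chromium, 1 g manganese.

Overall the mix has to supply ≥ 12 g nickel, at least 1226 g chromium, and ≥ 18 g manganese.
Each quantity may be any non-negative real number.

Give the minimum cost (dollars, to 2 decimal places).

Let x1 = kg of scrap grade A, x2 = kg of return scrap, x3 = kg of ferrochrome, x4 = kg of pure iron.
Minimize 0.56x1 + 0.32x2 + 3.67x3 + 1.48x4 with:
  1x1 + 5x2 + 3x3 ≥ 12   (nickel)
  1x1 + 11x2 + 588x3 ≥ 1226   (chromium)
  6x1 + 8x2 + 3x3 + 1x4 ≥ 18   (manganese)
  x1, x2, x3, x4 ≥ 0.
The cheapest feasible vertex uses only return scrap, ferrochrome; scrap grade A, pure iron are not used. The chromium and manganese requirements are met with equality.
Optimal quantities: return scrap = 1.478 kg, ferrochrome = 2.057 kg.
Cost = 0.32·1.478 + 3.67·2.057 = 8.0222.

$8.02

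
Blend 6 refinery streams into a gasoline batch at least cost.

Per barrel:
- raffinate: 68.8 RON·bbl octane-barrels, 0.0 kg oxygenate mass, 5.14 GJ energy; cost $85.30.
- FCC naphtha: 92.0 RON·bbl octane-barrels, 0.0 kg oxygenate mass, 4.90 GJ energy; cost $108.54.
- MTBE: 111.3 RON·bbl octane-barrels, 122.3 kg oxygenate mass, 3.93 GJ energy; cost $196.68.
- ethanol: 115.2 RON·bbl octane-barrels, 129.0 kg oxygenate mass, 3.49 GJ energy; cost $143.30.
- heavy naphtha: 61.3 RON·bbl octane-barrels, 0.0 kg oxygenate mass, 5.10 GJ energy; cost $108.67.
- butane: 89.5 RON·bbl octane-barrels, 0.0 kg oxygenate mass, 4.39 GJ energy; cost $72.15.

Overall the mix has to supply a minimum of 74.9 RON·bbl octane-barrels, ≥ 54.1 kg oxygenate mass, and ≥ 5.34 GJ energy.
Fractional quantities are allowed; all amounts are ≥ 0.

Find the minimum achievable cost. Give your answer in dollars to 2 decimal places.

$123.81

Treat it as an LP. Let x1 = barrels of raffinate, x2 = barrels of FCC naphtha, x3 = barrels of MTBE, x4 = barrels of ethanol, x5 = barrels of heavy naphtha, x6 = barrels of butane.
min 85.3x1 + 108.54x2 + 196.68x3 + 143.3x4 + 108.67x5 + 72.15x6 s.t.:
  68.8x1 + 92x2 + 111.3x3 + 115.2x4 + 61.3x5 + 89.5x6 ≥ 74.9   (octane-barrels)
  122.3x3 + 129x4 ≥ 54.1   (oxygenate mass)
  5.14x1 + 4.9x2 + 3.93x3 + 3.49x4 + 5.1x5 + 4.39x6 ≥ 5.34   (energy)
  x1, x2, x3, x4, x5, x6 ≥ 0.
At the optimum only ethanol, butane are positive (raffinate, FCC naphtha, MTBE, heavy naphtha = 0). Binding constraints: oxygenate mass and energy.
That vertex is x4 = 0.4194, x6 = 0.883.
Objective = 143.3·0.4194 + 72.15·0.883 = 123.8085.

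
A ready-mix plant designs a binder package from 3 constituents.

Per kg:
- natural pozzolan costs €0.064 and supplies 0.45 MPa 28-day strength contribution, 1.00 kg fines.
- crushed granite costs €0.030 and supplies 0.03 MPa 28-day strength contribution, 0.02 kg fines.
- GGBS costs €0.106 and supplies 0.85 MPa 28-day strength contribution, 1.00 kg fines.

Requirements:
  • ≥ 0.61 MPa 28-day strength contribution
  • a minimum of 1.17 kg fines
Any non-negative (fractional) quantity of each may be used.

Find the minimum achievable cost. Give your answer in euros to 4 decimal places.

Let x1 = kg of natural pozzolan, x2 = kg of crushed granite, x3 = kg of GGBS.
min 0.064x1 + 0.03x2 + 0.106x3 s.t.:
  0.45x1 + 0.03x2 + 0.85x3 ≥ 0.61   (28-day strength contribution)
  1x1 + 0.02x2 + 1x3 ≥ 1.17   (fines)
  x1, x2, x3 ≥ 0.
The optimal basis is {natural pozzolan, GGBS}; crushed granite drops out. Binding constraints: 28-day strength contribution and fines.
Optimal quantities: natural pozzolan = 0.9612 kg, GGBS = 0.2088 kg.
Objective = 0.064·0.9612 + 0.106·0.2088 = 0.0836496.

€0.0836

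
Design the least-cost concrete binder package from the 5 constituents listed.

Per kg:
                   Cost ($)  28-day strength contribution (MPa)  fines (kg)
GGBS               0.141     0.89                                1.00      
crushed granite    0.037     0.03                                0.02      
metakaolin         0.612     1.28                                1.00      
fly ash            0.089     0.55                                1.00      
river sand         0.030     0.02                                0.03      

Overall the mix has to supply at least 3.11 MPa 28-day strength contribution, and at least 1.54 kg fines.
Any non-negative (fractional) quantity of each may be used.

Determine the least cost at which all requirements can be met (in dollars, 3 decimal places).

$0.493

This is a linear program. Let x1 = kg of GGBS, x2 = kg of crushed granite, x3 = kg of metakaolin, x4 = kg of fly ash, x5 = kg of river sand.
Minimise 0.141x1 + 0.037x2 + 0.612x3 + 0.089x4 + 0.03x5 with:
  0.89x1 + 0.03x2 + 1.28x3 + 0.55x4 + 0.02x5 ≥ 3.11   (28-day strength contribution)
  1x1 + 0.02x2 + 1x3 + 1x4 + 0.03x5 ≥ 1.54   (fines)
  x1, x2, x3, x4, x5 ≥ 0.
At the optimum only GGBS is positive (crushed granite, metakaolin, fly ash, river sand = 0). The 28-day strength contribution requirement is met with equality.
So GGBS = 3.494 kg.
Total cost: 0.141·3.494 = 0.49265.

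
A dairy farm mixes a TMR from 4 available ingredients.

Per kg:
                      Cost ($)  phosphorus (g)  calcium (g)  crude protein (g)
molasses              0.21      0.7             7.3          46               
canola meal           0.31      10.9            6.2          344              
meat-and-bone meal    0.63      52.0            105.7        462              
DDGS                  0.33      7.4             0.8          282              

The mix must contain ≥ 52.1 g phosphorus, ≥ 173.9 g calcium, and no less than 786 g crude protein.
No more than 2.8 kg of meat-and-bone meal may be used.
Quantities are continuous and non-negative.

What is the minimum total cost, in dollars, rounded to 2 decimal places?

$1.06

Let x1 = kg of molasses, x2 = kg of canola meal, x3 = kg of meat-and-bone meal, x4 = kg of DDGS.
Minimize 0.21x1 + 0.31x2 + 0.63x3 + 0.33x4 with:
  0.7x1 + 10.9x2 + 52x3 + 7.4x4 ≥ 52.1   (phosphorus)
  7.3x1 + 6.2x2 + 105.7x3 + 0.8x4 ≥ 173.9   (calcium)
  46x1 + 344x2 + 462x3 + 282x4 ≥ 786   (crude protein)
  x3 ≤ 2.8
  x1, x2, x3, x4 ≥ 0.
The cheapest feasible vertex uses only canola meal, meat-and-bone meal; molasses, DDGS are not used. Binding constraints: calcium and crude protein.
Optimal quantities: canola meal = 0.08175 kg, meat-and-bone meal = 1.64 kg.
Total cost: 0.31·0.08175 + 0.63·1.64 = 1.0585.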